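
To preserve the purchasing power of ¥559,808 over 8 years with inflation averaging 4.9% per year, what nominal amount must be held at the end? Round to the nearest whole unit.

Cumulative price-level factor: (1+4.9%)^8 ≈ 1.4662360917.
Multiplying ¥559,808 by the price-level factor gives the future nominal sum.

¥820,811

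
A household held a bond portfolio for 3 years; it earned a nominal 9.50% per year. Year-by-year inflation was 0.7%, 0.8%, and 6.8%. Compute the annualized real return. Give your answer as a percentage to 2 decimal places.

Cumulative inflation factor: 1.007 × 1.008 × 1.068 ≈ 1.08408.
Nominal growth factor: 1.31293. Real growth factor = 1.31293 / 1.08408 ≈ 1.21110.
Annualized: 1.21110^(1/3) − 1 ≈ 0.06593.

6.59%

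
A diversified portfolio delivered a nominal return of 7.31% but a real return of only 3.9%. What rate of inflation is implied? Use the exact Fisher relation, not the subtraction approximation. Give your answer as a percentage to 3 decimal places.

From (1+r_nom) = (1+r_real)(1+π), we get 1+π = (1 + 7.31%)/(1 + 3.9%) = 1.0731/1.039 ≈ 1.03282.
So π ≈ 3.2820%.

3.282%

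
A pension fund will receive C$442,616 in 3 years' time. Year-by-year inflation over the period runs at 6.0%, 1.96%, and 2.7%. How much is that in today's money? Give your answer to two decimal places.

Price-level factor over 3 years: 1.060 × 1.0196 × 1.027 = 1.109956952.
Purchasing power today: C$442,616 divided by that factor.

C$398,768.62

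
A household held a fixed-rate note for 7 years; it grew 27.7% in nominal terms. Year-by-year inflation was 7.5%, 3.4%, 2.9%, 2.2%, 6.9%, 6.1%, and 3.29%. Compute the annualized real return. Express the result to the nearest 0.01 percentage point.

Cumulative inflation factor: 1.075 × 1.034 × 1.029 × 1.022 × 1.069 × 1.061 × 1.0329 ≈ 1.36945.
Nominal growth factor: 1.27700. Real growth factor = 1.27700 / 1.36945 ≈ 0.93249.
Annualized: 0.93249^(1/7) − 1 ≈ -0.00994.

-0.99%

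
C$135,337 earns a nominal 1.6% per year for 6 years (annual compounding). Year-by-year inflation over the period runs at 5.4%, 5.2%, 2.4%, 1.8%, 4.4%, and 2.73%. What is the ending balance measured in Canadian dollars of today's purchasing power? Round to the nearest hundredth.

Nominal value at maturity: C$135,337 × (1 + 1.6%)^6 ≈ C$148,860.27.
Price-level factor over 6 years: 1.054 × 1.052 × 1.024 × 1.018 × 1.044 × 1.0273 ≈ 1.2396579563.
The maturity value deflated by that factor is the answer in today's purchasing power.

C$120,081.73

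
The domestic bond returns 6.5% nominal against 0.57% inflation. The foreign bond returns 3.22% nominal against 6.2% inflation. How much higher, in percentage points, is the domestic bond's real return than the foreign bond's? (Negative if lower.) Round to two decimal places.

The domestic bond real return: 1.065/1.0057 − 1 = 5.896%.
The foreign bond real return: 1.0322/1.062 − 1 = -2.806%.
Difference: 5.896 − (-2.806) = 8.702 pp.

8.70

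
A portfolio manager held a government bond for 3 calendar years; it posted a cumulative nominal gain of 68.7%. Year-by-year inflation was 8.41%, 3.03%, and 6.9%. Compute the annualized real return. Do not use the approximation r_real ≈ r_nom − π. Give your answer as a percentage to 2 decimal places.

12.21%

Cumulative inflation factor: 1.0841 × 1.0303 × 1.069 ≈ 1.19402.
Nominal growth factor: 1.68700. Real growth factor = 1.68700 / 1.19402 ≈ 1.41288.
Annualized: 1.41288^(1/3) − 1 ≈ 0.12211.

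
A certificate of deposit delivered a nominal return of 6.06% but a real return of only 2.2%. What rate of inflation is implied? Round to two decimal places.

From (1+r_nom) = (1+r_real)(1+π), we get 1+π = (1 + 6.06%)/(1 + 2.2%) = 1.0606/1.022 ≈ 1.03777.
So π ≈ 3.7769%.

3.78%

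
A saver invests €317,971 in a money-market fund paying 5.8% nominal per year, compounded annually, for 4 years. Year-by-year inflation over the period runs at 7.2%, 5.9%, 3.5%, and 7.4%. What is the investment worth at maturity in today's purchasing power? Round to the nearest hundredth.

Nominal value at maturity: €317,971 × (1 + 5.8%)^4 ≈ €398,409.96.
Price-level factor over 4 years: 1.072 × 1.059 × 1.035 × 1.074 ≈ 1.2619303243.
The maturity value deflated by that factor is the answer in today's purchasing power.

€315,714.70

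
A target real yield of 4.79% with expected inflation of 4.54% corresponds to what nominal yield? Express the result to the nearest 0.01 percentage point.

By the Fisher equation, 1 + r_nom = (1 + 4.79%)(1 + 4.54%) = 1.0479 × 1.0454 = 1.09547466.
So r_nom = 9.547466%.

9.55%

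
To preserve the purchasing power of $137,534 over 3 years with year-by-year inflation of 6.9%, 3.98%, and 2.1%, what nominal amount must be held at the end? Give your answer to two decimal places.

$156,085.78

Cumulative price-level factor: 1.069 × 1.0398 × 1.021 = 1.1348886702.
The nominal amount required is $137,534 scaled up by that factor.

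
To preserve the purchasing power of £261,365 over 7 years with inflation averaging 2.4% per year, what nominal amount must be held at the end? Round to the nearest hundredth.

Cumulative price-level factor: (1+2.4%)^7 ≈ 1.1805916207.
Multiplying £261,365 by the price-level factor gives the future nominal sum.

£308,565.33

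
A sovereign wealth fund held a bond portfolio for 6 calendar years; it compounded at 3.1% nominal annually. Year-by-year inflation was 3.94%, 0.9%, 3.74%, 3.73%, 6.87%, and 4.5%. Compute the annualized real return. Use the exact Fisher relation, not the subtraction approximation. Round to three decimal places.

Cumulative inflation factor: 1.0394 × 1.009 × 1.0374 × 1.0373 × 1.0687 × 1.045 ≈ 1.26037.
Nominal growth factor: 1.20102. Real growth factor = 1.20102 / 1.26037 ≈ 0.95292.
Annualized: 0.95292^(1/6) − 1 ≈ -0.00801.

-0.801%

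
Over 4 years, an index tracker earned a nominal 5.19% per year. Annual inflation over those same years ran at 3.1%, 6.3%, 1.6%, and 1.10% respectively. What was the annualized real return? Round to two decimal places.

Cumulative inflation factor: 1.031 × 1.063 × 1.016 × 1.0110 ≈ 1.12574.
Nominal growth factor: 1.22433. Real growth factor = 1.22433 / 1.12574 ≈ 1.08758.
Annualized: 1.08758^(1/4) − 1 ≈ 0.02121.

2.12%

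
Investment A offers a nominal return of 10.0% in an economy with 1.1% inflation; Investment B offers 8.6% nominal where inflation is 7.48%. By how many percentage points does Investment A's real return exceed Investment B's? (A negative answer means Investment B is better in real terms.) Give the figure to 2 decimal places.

Investment A real return: 1.100/1.011 − 1 = 8.803%.
Investment B real return: 1.086/1.0748 − 1 = 1.042%.
Difference: 8.803 − 1.042 = 7.761 pp.

7.76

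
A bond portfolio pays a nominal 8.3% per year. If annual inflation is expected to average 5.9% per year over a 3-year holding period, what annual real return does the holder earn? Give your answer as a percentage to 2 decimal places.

With constant rates the annual real return is the same each year: (1+8.3%)/(1+5.9%) − 1 = 0.02266.

2.27%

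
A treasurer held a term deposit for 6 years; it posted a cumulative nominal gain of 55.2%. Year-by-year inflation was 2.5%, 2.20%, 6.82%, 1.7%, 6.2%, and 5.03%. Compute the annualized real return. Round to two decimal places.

Cumulative inflation factor: 1.025 × 1.0220 × 1.0682 × 1.017 × 1.062 × 1.0503 ≈ 1.26936.
Nominal growth factor: 1.55200. Real growth factor = 1.55200 / 1.26936 ≈ 1.22266.
Annualized: 1.22266^(1/6) − 1 ≈ 0.03407.

3.41%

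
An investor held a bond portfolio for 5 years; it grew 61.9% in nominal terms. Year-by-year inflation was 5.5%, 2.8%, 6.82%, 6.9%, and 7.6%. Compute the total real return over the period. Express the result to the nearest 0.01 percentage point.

Cumulative inflation factor: 1.055 × 1.028 × 1.0682 × 1.069 × 1.076 ≈ 1.33256.
Nominal growth factor: 1.61900. Real growth factor = 1.61900 / 1.33256 ≈ 1.21495.
Total real return ≈ 21.4951%.

21.50%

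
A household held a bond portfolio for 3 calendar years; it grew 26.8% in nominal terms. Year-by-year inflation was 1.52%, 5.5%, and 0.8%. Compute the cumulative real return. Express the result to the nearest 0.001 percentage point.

17.450%

Cumulative inflation factor: 1.0152 × 1.055 × 1.008 ≈ 1.07960.
Nominal growth factor: 1.26800. Real growth factor = 1.26800 / 1.07960 ≈ 1.17450.
Total real return ≈ 17.4504%.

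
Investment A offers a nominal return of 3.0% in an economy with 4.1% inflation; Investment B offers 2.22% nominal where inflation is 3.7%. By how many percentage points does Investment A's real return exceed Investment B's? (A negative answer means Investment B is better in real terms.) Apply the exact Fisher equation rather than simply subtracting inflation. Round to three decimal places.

Investment A real return: 1.030/1.041 − 1 = -1.0567%.
Investment B real return: 1.0222/1.037 − 1 = -1.4272%.
Difference: -1.0567 − (-1.4272) = 0.3705 pp.

0.371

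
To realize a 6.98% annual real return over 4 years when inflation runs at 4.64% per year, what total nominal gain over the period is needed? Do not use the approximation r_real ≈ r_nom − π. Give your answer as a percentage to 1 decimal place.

57.0%

Required annual nominal rate: (1+6.98%)(1+4.64%) − 1 = 11.943872%.
Cumulative over 4 years: (1 + 0.11943872)^4 − 1 ≈ 0.57037.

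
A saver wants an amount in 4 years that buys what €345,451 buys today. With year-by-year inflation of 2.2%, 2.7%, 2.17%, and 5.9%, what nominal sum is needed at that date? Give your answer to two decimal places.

€392,307.98

Cumulative price-level factor: 1.022 × 1.027 × 1.0217 × 1.059 ≈ 1.1356400310.
Multiplying €345,451 by the price-level factor gives the future nominal sum.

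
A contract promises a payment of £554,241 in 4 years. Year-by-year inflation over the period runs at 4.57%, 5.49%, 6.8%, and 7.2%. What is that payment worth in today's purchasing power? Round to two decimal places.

Price-level factor over 4 years: 1.0457 × 1.0549 × 1.068 × 1.072 ≈ 1.2629450015.
Purchasing power today: £554,241 divided by that factor.

£438,848.09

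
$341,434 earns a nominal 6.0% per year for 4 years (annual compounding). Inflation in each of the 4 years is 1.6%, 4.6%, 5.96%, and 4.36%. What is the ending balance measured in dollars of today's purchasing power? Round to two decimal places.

Nominal value at maturity: $341,434 × (1 + 6.0%)^4 ≈ $431,052.56.
Price-level factor over 4 years: 1.016 × 1.046 × 1.0596 × 1.0436 ≈ 1.1751719385.
Dividing the nominal maturity value by the price-level factor gives the value in today's money.

$366,799.57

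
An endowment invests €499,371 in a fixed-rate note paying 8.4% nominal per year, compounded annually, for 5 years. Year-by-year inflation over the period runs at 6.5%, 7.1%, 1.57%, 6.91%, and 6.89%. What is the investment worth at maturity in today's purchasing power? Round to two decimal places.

Nominal value at maturity: €499,371 × (1 + 8.4%)^5 ≈ €747,428.63.
Price-level factor over 5 years: 1.065 × 1.071 × 1.0157 × 1.0691 × 1.0689 ≈ 1.3239144967.
The maturity value deflated by that factor is the answer in today's purchasing power.

€564,559.59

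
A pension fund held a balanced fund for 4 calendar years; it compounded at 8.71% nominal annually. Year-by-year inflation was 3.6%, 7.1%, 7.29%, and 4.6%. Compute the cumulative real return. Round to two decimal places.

Cumulative inflation factor: 1.036 × 1.071 × 1.0729 × 1.046 ≈ 1.24520.
Nominal growth factor: 1.39662. Real growth factor = 1.39662 / 1.24520 ≈ 1.12160.
Total real return ≈ 12.1600%.

12.16%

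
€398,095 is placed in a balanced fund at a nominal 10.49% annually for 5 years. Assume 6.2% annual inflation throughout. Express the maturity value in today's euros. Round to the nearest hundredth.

€485,265.04

Nominal value at maturity: €398,095 × (1 + 10.49%)^5 ≈ €655,543.61.
Price-level factor over 5 years: (1 + 6.2%)^5 ≈ 1.3508980778.
Dividing the nominal maturity value by the price-level factor gives the value in today's money.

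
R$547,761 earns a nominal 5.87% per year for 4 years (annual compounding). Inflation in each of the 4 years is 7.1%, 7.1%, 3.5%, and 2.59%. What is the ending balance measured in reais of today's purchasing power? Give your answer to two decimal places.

Nominal value at maturity: R$547,761 × (1 + 5.87%)^4 ≈ R$688,149.44.
Price-level factor over 4 years: 1.071 × 1.071 × 1.035 × 1.0259 ≈ 1.2179355896.
Dividing the nominal maturity value by the price-level factor gives the value in today's money.

R$565,013.00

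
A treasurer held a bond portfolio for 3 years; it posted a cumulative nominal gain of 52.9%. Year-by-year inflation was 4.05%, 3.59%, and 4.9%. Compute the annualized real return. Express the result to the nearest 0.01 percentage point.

10.58%

Cumulative inflation factor: 1.0405 × 1.0359 × 1.049 ≈ 1.13067.
Nominal growth factor: 1.52900. Real growth factor = 1.52900 / 1.13067 ≈ 1.35230.
Annualized: 1.35230^(1/3) − 1 ≈ 0.10584.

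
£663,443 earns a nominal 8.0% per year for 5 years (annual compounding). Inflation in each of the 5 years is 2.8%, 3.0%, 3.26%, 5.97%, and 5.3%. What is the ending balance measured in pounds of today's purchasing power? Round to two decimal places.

£799,003.40

Nominal value at maturity: £663,443 × (1 + 8.0%)^5 ≈ £974,815.43.
Price-level factor over 5 years: 1.028 × 1.030 × 1.0326 × 1.0597 × 1.053 ≈ 1.2200391460.
The maturity value deflated by that factor is the answer in today's purchasing power.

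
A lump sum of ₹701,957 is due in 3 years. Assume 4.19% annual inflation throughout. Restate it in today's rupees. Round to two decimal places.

Price-level factor over 3 years: (1 + 4.19%)^3 ≈ 1.1310403901.
Purchasing power today: ₹701,957 divided by that factor.

₹620,629.47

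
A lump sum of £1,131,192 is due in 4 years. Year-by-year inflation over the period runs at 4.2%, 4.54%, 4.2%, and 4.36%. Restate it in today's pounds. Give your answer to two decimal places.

Price-level factor over 4 years: 1.042 × 1.0454 × 1.042 × 1.0436 ≈ 1.1845462007.
Purchasing power today: £1,131,192 divided by that factor.

£954,958.11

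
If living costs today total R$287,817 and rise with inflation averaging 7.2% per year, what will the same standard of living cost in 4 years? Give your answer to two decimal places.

R$380,098.00

Cumulative price-level factor: (1+7.2%)^4 ≈ 1.3206238659.
Multiplying R$287,817 by the price-level factor gives the future nominal sum.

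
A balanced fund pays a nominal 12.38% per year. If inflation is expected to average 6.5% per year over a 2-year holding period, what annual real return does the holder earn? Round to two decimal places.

With constant rates the annual real return is the same each year: (1+12.38%)/(1+6.5%) − 1 = 0.05521.

5.52%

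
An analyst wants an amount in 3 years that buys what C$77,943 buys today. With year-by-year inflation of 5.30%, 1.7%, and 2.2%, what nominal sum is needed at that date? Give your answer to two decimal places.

Cumulative price-level factor: 1.0530 × 1.017 × 1.022 = 1.094460822.
Multiplying C$77,943 by the price-level factor gives the future nominal sum.

C$85,305.56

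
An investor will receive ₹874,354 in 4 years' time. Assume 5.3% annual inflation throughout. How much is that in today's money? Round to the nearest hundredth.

₹711,170.64

Price-level factor over 4 years: (1 + 5.3%)^4 ≈ 1.2294573985.
Purchasing power today: ₹874,354 divided by that factor.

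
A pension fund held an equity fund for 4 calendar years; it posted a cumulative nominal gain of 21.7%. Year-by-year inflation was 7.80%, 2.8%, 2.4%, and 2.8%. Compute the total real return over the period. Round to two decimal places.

4.32%

Cumulative inflation factor: 1.0780 × 1.028 × 1.024 × 1.028 ≈ 1.16655.
Nominal growth factor: 1.21700. Real growth factor = 1.21700 / 1.16655 ≈ 1.04324.
Total real return ≈ 4.3243%.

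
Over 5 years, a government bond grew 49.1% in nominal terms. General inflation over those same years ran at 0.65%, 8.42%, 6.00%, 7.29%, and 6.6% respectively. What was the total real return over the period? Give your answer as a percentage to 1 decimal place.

Cumulative inflation factor: 1.0065 × 1.0842 × 1.0600 × 1.0729 × 1.066 ≈ 1.32296.
Nominal growth factor: 1.49100. Real growth factor = 1.49100 / 1.32296 ≈ 1.12702.
Total real return ≈ 12.7021%.

12.7%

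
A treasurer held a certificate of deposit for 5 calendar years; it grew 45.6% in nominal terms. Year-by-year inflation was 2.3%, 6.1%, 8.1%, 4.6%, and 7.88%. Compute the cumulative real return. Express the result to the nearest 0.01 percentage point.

9.97%

Cumulative inflation factor: 1.023 × 1.061 × 1.081 × 1.046 × 1.0788 ≈ 1.32400.
Nominal growth factor: 1.45600. Real growth factor = 1.45600 / 1.32400 ≈ 1.09969.
Total real return ≈ 9.9694%.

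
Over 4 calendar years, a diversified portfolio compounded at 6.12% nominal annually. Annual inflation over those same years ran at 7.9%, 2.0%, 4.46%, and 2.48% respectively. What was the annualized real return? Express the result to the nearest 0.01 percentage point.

1.86%

Cumulative inflation factor: 1.079 × 1.020 × 1.0446 × 1.0248 ≈ 1.17818.
Nominal growth factor: 1.26820. Real growth factor = 1.26820 / 1.17818 ≈ 1.07641.
Annualized: 1.07641^(1/4) − 1 ≈ 0.01858.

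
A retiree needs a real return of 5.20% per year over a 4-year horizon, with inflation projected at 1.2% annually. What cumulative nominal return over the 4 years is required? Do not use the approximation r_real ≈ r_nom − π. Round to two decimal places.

Required annual nominal rate: (1+5.20%)(1+1.2%) − 1 = 6.4624%.
Cumulative over 4 years: (1 + 0.064624)^4 − 1 ≈ 0.28465.

28.47%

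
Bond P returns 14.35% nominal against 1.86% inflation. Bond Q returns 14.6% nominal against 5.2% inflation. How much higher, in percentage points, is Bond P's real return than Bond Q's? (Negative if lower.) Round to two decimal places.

3.33

Bond P real return: 1.1435/1.0186 − 1 = 12.262%.
Bond Q real return: 1.146/1.052 − 1 = 8.935%.
Difference: 12.262 − 8.935 = 3.327 pp.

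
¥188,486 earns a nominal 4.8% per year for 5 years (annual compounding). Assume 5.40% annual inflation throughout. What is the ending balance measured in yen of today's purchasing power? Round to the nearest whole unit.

Nominal value at maturity: ¥188,486 × (1 + 4.8%)^5 ≈ ¥238,279.
Price-level factor over 5 years: (1 + 5.40%)^5 ≈ 1.3007776144.
Dividing the nominal maturity value by the price-level factor gives the value in today's money.

¥183,182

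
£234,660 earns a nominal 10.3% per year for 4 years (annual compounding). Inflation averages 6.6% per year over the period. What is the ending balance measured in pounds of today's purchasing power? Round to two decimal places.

Nominal value at maturity: £234,660 × (1 + 10.3%)^4 ≈ £347,329.06.
Price-level factor over 4 years: (1 + 6.6%)^4 ≈ 1.2913049587.
The maturity value deflated by that factor is the answer in today's purchasing power.

£268,975.24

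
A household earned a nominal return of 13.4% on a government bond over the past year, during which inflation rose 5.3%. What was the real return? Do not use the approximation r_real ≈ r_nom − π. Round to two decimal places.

Real return via the Fisher equation: (1 + 13.4%)/(1 + 5.3%) − 1 = 1.134/1.053 − 1 ≈ 0.07692.

7.69%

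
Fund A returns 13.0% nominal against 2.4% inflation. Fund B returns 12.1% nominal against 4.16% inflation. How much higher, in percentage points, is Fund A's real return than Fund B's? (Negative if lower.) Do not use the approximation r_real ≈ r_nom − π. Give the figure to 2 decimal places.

Fund A real return: 1.130/1.024 − 1 = 10.352%.
Fund B real return: 1.121/1.0416 − 1 = 7.623%.
Difference: 10.352 − 7.623 = 2.729 pp.

2.73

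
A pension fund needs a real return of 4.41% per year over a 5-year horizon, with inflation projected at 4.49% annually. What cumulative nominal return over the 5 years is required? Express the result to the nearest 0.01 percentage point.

54.56%

Required annual nominal rate: (1+4.41%)(1+4.49%) − 1 = 9.098009%.
Cumulative over 5 years: (1 + 0.09098009)^5 − 1 ≈ 0.54555.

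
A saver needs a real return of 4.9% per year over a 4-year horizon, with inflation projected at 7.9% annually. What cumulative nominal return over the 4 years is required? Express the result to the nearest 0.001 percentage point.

64.130%

Required annual nominal rate: (1+4.9%)(1+7.9%) − 1 = 13.1871%.
Cumulative over 4 years: (1 + 0.131871)^4 − 1 ≈ 0.64130.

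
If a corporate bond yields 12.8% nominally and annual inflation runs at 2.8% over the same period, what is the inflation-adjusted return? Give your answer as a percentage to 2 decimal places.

9.73%

Real return via the Fisher equation: (1 + 12.8%)/(1 + 2.8%) − 1 = 1.128/1.028 − 1 ≈ 0.09728.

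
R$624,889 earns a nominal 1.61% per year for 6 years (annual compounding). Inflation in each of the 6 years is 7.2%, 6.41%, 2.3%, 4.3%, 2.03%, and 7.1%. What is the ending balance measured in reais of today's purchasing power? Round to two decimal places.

R$517,091.10

Nominal value at maturity: R$624,889 × (1 + 1.61%)^6 ≈ R$687,735.73.
Price-level factor over 6 years: 1.072 × 1.0641 × 1.023 × 1.043 × 1.0203 × 1.071 ≈ 1.3300088419.
Dividing the nominal maturity value by the price-level factor gives the value in today's money.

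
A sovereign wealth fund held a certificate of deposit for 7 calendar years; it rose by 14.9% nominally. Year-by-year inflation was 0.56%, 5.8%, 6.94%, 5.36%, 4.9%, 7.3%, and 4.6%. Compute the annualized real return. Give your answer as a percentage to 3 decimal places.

-2.895%

Cumulative inflation factor: 1.0056 × 1.058 × 1.0694 × 1.0536 × 1.049 × 1.073 × 1.046 ≈ 1.41135.
Nominal growth factor: 1.14900. Real growth factor = 1.14900 / 1.41135 ≈ 0.81412.
Annualized: 0.81412^(1/7) − 1 ≈ -0.02895.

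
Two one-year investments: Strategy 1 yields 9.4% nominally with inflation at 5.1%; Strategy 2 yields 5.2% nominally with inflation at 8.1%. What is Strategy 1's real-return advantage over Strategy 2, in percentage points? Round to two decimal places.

Strategy 1 real return: 1.094/1.051 − 1 = 4.091%.
Strategy 2 real return: 1.052/1.081 − 1 = -2.683%.
Difference: 4.091 − (-2.683) = 6.774 pp.

6.77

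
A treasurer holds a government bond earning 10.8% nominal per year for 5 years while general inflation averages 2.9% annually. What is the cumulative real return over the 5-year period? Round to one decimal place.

44.8%

The annual real rate is (1+10.8%)/(1+2.9%) − 1 = 7.6774%.
Compounded over 5 years: (1 + 0.076774)^5 − 1 ≈ 0.44751.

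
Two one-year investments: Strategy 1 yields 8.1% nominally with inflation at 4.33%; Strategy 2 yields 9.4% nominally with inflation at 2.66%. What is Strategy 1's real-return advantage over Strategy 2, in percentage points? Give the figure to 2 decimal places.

-2.95

Strategy 1 real return: 1.081/1.0433 − 1 = 3.614%.
Strategy 2 real return: 1.094/1.0266 − 1 = 6.565%.
Difference: 3.614 − 6.565 = -2.951 pp.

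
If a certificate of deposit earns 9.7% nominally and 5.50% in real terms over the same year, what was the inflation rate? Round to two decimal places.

From (1+r_nom) = (1+r_real)(1+π), we get 1+π = (1 + 9.7%)/(1 + 5.50%) = 1.097/1.0550 ≈ 1.03981.
So π ≈ 3.9810%.

3.98%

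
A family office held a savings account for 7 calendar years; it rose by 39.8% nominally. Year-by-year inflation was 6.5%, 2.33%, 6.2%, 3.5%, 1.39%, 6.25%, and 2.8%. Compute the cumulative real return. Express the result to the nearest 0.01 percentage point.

5.38%

Cumulative inflation factor: 1.065 × 1.0233 × 1.062 × 1.035 × 1.0139 × 1.0625 × 1.028 ≈ 1.32658.
Nominal growth factor: 1.39800. Real growth factor = 1.39800 / 1.32658 ≈ 1.05383.
Total real return ≈ 5.3835%.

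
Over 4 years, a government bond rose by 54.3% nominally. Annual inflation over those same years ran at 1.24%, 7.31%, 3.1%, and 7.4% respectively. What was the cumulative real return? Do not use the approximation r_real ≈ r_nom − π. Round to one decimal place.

28.3%

Cumulative inflation factor: 1.0124 × 1.0731 × 1.031 × 1.074 ≈ 1.20297.
Nominal growth factor: 1.54300. Real growth factor = 1.54300 / 1.20297 ≈ 1.28266.
Total real return ≈ 28.2657%.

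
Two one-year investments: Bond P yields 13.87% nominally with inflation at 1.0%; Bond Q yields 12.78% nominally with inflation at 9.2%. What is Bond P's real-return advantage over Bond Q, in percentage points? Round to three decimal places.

Bond P real return: 1.1387/1.010 − 1 = 12.7426%.
Bond Q real return: 1.1278/1.092 − 1 = 3.2784%.
Difference: 12.7426 − 3.2784 = 9.4642 pp.

9.464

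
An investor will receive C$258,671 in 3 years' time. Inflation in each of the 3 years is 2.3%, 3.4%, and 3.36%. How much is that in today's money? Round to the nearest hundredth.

C$236,591.46

Price-level factor over 3 years: 1.023 × 1.034 × 1.0336 = 1.0933234752.
Purchasing power today: C$258,671 divided by that factor.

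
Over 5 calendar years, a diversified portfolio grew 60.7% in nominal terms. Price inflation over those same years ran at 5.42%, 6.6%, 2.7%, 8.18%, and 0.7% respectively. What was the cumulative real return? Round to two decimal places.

Cumulative inflation factor: 1.0542 × 1.066 × 1.027 × 1.0818 × 1.007 ≈ 1.25727.
Nominal growth factor: 1.60700. Real growth factor = 1.60700 / 1.25727 ≈ 1.27817.
Total real return ≈ 27.8170%.

27.82%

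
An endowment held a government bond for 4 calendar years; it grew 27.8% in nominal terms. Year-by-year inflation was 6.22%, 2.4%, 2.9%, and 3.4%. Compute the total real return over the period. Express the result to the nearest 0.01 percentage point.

Cumulative inflation factor: 1.0622 × 1.024 × 1.029 × 1.034 ≈ 1.15729.
Nominal growth factor: 1.27800. Real growth factor = 1.27800 / 1.15729 ≈ 1.10430.
Total real return ≈ 10.4304%.

10.43%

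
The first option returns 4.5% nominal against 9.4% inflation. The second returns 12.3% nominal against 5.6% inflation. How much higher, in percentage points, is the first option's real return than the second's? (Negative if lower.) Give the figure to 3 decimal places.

The first option real return: 1.045/1.094 − 1 = -4.4790%.
The second real return: 1.123/1.056 − 1 = 6.3447%.
Difference: -4.4790 − 6.3447 = -10.8237 pp.

-10.824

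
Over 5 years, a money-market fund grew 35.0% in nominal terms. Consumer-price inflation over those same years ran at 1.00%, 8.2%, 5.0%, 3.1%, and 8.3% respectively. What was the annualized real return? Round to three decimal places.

1.051%

Cumulative inflation factor: 1.0100 × 1.082 × 1.050 × 1.031 × 1.083 ≈ 1.28122.
Nominal growth factor: 1.35000. Real growth factor = 1.35000 / 1.28122 ≈ 1.05368.
Annualized: 1.05368^(1/5) − 1 ≈ 0.01051.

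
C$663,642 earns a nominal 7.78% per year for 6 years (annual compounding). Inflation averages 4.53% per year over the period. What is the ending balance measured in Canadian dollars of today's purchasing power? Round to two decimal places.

C$797,475.29

Nominal value at maturity: C$663,642 × (1 + 7.78%)^6 ≈ C$1,040,310.40.
Price-level factor over 6 years: (1 + 4.53%)^6 ≈ 1.3045048629.
Dividing the nominal maturity value by the price-level factor gives the value in today's money.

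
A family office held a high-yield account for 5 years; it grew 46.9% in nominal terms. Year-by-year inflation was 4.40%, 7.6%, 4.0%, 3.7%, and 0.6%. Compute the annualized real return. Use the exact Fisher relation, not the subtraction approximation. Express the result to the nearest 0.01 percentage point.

3.81%

Cumulative inflation factor: 1.0440 × 1.076 × 1.040 × 1.037 × 1.006 ≈ 1.21877.
Nominal growth factor: 1.46900. Real growth factor = 1.46900 / 1.21877 ≈ 1.20531.
Annualized: 1.20531^(1/5) − 1 ≈ 0.03805.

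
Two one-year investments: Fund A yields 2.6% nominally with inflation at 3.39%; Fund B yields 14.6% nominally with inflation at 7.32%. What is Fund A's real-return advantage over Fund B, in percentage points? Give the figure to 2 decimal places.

Fund A real return: 1.026/1.0339 − 1 = -0.764%.
Fund B real return: 1.146/1.0732 − 1 = 6.783%.
Difference: -0.764 − 6.783 = -7.547 pp.

-7.55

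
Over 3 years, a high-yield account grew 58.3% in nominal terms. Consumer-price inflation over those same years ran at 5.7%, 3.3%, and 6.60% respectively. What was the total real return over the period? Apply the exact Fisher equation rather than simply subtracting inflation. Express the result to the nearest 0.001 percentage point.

36.003%

Cumulative inflation factor: 1.057 × 1.033 × 1.0660 ≈ 1.16395.
Nominal growth factor: 1.58300. Real growth factor = 1.58300 / 1.16395 ≈ 1.36003.
Total real return ≈ 36.0030%.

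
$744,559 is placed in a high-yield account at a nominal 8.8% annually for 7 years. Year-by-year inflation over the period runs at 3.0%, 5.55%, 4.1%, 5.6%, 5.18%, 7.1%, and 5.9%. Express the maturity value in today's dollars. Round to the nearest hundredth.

$942,481.16

Nominal value at maturity: $744,559 × (1 + 8.8%)^7 ≈ $1,343,697.12.
Price-level factor over 7 years: 1.030 × 1.0555 × 1.041 × 1.056 × 1.0518 × 1.071 × 1.059 ≈ 1.4257018314.
Dividing the nominal maturity value by the price-level factor gives the value in today's money.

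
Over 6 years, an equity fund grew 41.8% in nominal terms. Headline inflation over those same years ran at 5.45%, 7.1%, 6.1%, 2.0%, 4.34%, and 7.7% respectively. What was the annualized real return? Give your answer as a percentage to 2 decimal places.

0.53%

Cumulative inflation factor: 1.0545 × 1.071 × 1.061 × 1.020 × 1.0434 × 1.077 ≈ 1.37347.
Nominal growth factor: 1.41800. Real growth factor = 1.41800 / 1.37347 ≈ 1.03242.
Annualized: 1.03242^(1/6) − 1 ≈ 0.00533.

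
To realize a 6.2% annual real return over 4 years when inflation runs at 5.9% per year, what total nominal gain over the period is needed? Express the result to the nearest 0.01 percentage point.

Required annual nominal rate: (1+6.2%)(1+5.9%) − 1 = 12.4658%.
Cumulative over 4 years: (1 + 0.124658)^4 − 1 ≈ 0.59986.

59.99%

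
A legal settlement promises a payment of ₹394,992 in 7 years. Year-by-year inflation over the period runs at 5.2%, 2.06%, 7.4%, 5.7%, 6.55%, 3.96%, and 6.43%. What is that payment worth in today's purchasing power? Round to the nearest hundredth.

₹274,886.83

Price-level factor over 7 years: 1.052 × 1.0206 × 1.074 × 1.057 × 1.0655 × 1.0396 × 1.0643 ≈ 1.4369258559.
Purchasing power today: ₹394,992 divided by that factor.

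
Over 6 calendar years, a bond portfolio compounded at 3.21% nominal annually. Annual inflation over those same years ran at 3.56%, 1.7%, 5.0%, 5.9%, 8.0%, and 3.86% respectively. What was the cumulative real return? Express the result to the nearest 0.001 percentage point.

Cumulative inflation factor: 1.0356 × 1.017 × 1.050 × 1.059 × 1.080 × 1.0386 ≈ 1.31362.
Nominal growth factor: 1.20873. Real growth factor = 1.20873 / 1.31362 ≈ 0.92015.
Total real return ≈ -7.9846%.

-7.985%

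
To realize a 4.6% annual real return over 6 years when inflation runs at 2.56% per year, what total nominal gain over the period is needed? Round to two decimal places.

Required annual nominal rate: (1+4.6%)(1+2.56%) − 1 = 7.27776%.
Cumulative over 6 years: (1 + 0.0727776)^6 − 1 ≈ 0.52426.

52.43%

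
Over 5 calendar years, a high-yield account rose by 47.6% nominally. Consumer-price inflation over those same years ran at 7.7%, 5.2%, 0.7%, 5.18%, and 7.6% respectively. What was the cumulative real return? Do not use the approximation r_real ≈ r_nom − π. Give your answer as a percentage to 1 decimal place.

14.3%

Cumulative inflation factor: 1.077 × 1.052 × 1.007 × 1.0518 × 1.076 ≈ 1.29124.
Nominal growth factor: 1.47600. Real growth factor = 1.47600 / 1.29124 ≈ 1.14309.
Total real return ≈ 14.3089%.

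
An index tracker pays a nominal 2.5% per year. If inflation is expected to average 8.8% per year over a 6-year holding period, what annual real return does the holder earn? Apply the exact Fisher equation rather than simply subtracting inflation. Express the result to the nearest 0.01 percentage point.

-5.79%

With constant rates the annual real return is the same each year: (1+2.5%)/(1+8.8%) − 1 = -0.05790.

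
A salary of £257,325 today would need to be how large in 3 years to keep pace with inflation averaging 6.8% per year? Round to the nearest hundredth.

Cumulative price-level factor: (1+6.8%)^3 = 1.218186432.
The nominal amount required is £257,325 scaled up by that factor.

£313,469.82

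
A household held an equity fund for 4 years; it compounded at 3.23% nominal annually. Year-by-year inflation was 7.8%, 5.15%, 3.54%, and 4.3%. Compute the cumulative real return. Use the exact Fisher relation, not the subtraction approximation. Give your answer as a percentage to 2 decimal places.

-7.23%

Cumulative inflation factor: 1.078 × 1.0515 × 1.0354 × 1.043 ≈ 1.22411.
Nominal growth factor: 1.13560. Real growth factor = 1.13560 / 1.22411 ≈ 0.92769.
Total real return ≈ -7.2309%.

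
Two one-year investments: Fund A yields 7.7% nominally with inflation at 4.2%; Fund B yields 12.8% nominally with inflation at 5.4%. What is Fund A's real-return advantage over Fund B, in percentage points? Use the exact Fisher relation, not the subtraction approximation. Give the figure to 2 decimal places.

-3.66

Fund A real return: 1.077/1.042 − 1 = 3.359%.
Fund B real return: 1.128/1.054 − 1 = 7.021%.
Difference: 3.359 − 7.021 = -3.662 pp.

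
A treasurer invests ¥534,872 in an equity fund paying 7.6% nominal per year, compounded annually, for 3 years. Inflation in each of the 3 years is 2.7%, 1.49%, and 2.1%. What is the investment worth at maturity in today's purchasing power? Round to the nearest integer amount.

¥626,134

Nominal value at maturity: ¥534,872 × (1 + 7.6%)^3 ≈ ¥666,326.
Price-level factor over 3 years: 1.027 × 1.0149 × 1.021 = 1.0641906483.
Dividing the nominal maturity value by the price-level factor gives the value in today's money.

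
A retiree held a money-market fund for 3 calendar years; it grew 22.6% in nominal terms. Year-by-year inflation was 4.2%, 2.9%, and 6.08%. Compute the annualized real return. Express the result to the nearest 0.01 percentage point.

Cumulative inflation factor: 1.042 × 1.029 × 1.0608 ≈ 1.13741.
Nominal growth factor: 1.22600. Real growth factor = 1.22600 / 1.13741 ≈ 1.07789.
Annualized: 1.07789^(1/3) − 1 ≈ 0.02532.

2.53%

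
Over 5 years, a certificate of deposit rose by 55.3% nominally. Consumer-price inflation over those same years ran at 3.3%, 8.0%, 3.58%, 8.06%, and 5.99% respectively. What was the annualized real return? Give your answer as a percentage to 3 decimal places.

3.250%

Cumulative inflation factor: 1.033 × 1.080 × 1.0358 × 1.0806 × 1.0599 ≈ 1.32352.
Nominal growth factor: 1.55300. Real growth factor = 1.55300 / 1.32352 ≈ 1.17339.
Annualized: 1.17339^(1/5) − 1 ≈ 0.03250.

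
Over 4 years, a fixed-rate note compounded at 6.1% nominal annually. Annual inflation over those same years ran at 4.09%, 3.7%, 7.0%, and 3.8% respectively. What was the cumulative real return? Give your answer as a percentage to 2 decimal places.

Cumulative inflation factor: 1.0409 × 1.037 × 1.070 × 1.038 ≈ 1.19886.
Nominal growth factor: 1.26725. Real growth factor = 1.26725 / 1.19886 ≈ 1.05704.
Total real return ≈ 5.7043%.

5.70%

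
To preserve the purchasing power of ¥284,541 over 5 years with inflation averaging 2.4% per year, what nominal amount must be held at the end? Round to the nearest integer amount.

Cumulative price-level factor: (1+2.4%)^5 ≈ 1.1258999068.
Multiplying ¥284,541 by the price-level factor gives the future nominal sum.

¥320,365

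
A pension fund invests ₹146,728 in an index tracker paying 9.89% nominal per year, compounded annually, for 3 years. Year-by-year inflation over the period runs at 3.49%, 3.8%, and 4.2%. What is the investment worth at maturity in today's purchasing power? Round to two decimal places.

₹173,949.85

Nominal value at maturity: ₹146,728 × (1 + 9.89%)^3 ≈ ₹194,709.67.
Price-level factor over 3 years: 1.0349 × 1.038 × 1.042 = 1.1193437004.
The maturity value deflated by that factor is the answer in today's purchasing power.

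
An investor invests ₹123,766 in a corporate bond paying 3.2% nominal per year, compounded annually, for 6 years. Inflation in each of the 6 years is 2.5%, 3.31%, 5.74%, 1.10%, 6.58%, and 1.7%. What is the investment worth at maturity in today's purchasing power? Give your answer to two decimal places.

Nominal value at maturity: ₹123,766 × (1 + 3.2%)^6 ≈ ₹149,513.20.
Price-level factor over 6 years: 1.025 × 1.0331 × 1.0574 × 1.0110 × 1.0658 × 1.017 ≈ 1.2270248477.
The maturity value deflated by that factor is the answer in today's purchasing power.

₹121,850.18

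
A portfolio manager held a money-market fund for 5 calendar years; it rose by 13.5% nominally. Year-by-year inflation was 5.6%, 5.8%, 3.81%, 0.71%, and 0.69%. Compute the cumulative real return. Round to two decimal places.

-3.50%

Cumulative inflation factor: 1.056 × 1.058 × 1.0381 × 1.0071 × 1.0069 ≈ 1.17611.
Nominal growth factor: 1.13500. Real growth factor = 1.13500 / 1.17611 ≈ 0.96505.
Total real return ≈ -3.4954%.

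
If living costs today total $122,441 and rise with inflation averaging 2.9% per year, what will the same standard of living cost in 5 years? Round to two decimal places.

$141,254.97

Cumulative price-level factor: (1+2.9%)^5 ≈ 1.1536574469.
The nominal amount required is $122,441 scaled up by that factor.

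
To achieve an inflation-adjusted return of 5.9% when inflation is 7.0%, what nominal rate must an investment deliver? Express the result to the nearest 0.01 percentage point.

By the Fisher equation, 1 + r_nom = (1 + 5.9%)(1 + 7.0%) = 1.059 × 1.070 = 1.13313.
So r_nom = 13.313%.

13.31%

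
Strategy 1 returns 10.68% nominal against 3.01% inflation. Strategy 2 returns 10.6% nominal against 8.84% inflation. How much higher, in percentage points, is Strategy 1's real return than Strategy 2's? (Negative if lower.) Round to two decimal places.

Strategy 1 real return: 1.1068/1.0301 − 1 = 7.446%.
Strategy 2 real return: 1.106/1.0884 − 1 = 1.617%.
Difference: 7.446 − 1.617 = 5.829 pp.

5.83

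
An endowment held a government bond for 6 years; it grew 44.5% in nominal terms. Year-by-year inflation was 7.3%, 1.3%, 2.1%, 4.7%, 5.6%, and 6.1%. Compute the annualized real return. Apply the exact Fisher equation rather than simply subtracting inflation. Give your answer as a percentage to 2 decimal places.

Cumulative inflation factor: 1.073 × 1.013 × 1.021 × 1.047 × 1.056 × 1.061 ≈ 1.30185.
Nominal growth factor: 1.44500. Real growth factor = 1.44500 / 1.30185 ≈ 1.10996.
Annualized: 1.10996^(1/6) − 1 ≈ 0.01754.

1.75%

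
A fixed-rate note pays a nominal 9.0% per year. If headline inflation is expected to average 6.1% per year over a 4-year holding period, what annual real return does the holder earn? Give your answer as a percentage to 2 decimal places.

With constant rates the annual real return is the same each year: (1+9.0%)/(1+6.1%) − 1 = 0.02733.

2.73%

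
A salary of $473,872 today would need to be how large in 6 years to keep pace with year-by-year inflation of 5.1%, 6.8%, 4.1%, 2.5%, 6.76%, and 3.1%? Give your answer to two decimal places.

Cumulative price-level factor: 1.051 × 1.068 × 1.041 × 1.025 × 1.0676 × 1.031 ≈ 1.3183046806.
The nominal amount required is $473,872 scaled up by that factor.

$624,707.68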